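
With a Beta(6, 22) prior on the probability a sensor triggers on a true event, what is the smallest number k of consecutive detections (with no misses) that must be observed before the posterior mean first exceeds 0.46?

After k detections and 0 misses the posterior is Beta(6+k, 22), with mean (6+k)/(6+22+k).
Set (6+k)/(28+k) > 0.46 and solve: k > (0.46·28 − 6)/(1 − 0.46) = 12.741.
The smallest integer exceeding 12.741 is 13.

k = 13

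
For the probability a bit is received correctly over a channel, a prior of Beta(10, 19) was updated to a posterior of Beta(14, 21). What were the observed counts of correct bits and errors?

Under Beta–binomial conjugacy the posterior parameters are (a+s, b+f).
Match parameters: s=14−10=4, f=21−19=2.

4 correct bits and 2 errors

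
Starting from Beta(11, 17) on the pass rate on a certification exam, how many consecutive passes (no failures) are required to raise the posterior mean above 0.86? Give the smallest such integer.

k = 94

After k passes and 0 failures the posterior is Beta(11+k, 17), with mean (11+k)/(11+17+k).
Set (11+k)/(28+k) > 0.86 and solve: k > (0.86·28 − 11)/(1 − 0.86) = 93.429.
The smallest integer exceeding 93.429 is 94.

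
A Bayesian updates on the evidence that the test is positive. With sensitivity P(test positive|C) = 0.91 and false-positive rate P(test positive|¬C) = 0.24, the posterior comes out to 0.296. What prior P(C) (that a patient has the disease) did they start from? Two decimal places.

In odds form, posterior odds = prior odds × likelihood ratio, so prior odds = posterior odds ÷ LR.
Posterior odds = 0.296/(1−0.296) = 0.4205. LR = 0.91/0.24 = 3.7917.
Prior odds = 0.4205/3.7917 = 0.1109, so P(C) = 0.1109/(1+0.1109) ≈ 0.10.

P(C) = 0.10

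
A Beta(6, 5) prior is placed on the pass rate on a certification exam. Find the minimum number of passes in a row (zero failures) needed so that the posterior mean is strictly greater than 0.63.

After k passes and 0 failures the posterior is Beta(6+k, 5), with mean (6+k)/(6+5+k).
Set (6+k)/(11+k) > 0.63 and solve: k > (0.63·11 − 6)/(1 − 0.63) = 2.514.
The smallest integer exceeding 2.514 is 3, and checking k=3: (9)/(14) = 0.6429 > 0.63.

k = 3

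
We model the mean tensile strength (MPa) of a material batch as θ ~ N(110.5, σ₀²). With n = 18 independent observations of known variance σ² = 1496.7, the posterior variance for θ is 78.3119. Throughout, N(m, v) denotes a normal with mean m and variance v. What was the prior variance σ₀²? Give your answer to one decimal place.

σ₀² = 1345.9

For the Normal–Normal model with known σ², precisions add: τ_n = τ₀ + n/σ².
So 1/σ₀² = 1/78.3119 − 18/1496.7 = 0.012769 − 0.012026 = 0.000743.
Hence σ₀² = 1/0.000743 ≈ 1345.9.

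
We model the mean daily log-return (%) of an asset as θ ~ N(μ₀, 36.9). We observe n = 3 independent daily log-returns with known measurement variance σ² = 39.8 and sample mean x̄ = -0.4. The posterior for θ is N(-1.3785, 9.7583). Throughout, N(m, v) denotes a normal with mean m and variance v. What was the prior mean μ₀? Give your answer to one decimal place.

The posterior mean is a precision-weighted average: μ_n = (τ₀μ₀ + τ_data·x̄)/(τ₀+τ_data), with τ₀=1/σ₀² and τ_data=n/σ².
Here τ₀ = 1/36.9 = 0.027100 and τ_data = 3/39.8 = 0.075377, so τ_n = 0.102477.
Rearranging for μ₀: μ₀ = (μ_n·τ_n − τ_data·x̄)/τ₀ = (-1.3785·0.102477 − 0.075377·-0.4) / 0.027100 = -0.111114/0.027100 ≈ -4.1.

μ₀ = -4.1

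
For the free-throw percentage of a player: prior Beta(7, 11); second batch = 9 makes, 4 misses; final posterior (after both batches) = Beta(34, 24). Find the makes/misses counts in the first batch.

18 makes and 9 misses

Because Beta–binomial updating is additive in the counts, the combined data contributed (α_post−α_prior, β_post−β_prior) successes and failures.
Total across both batches: 34−7=27 makes, 24−11=13 misses.
Subtract the second batch: 27−9=18 makes and 13−4=9 misses.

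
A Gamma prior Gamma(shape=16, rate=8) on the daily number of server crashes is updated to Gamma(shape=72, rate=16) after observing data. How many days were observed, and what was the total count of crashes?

Gamma–Poisson conjugacy: posterior shape = α + Σxᵢ, posterior rate = β + n.
Matching: Σxᵢ = 72 − 16 = 56 and n = 16 − 8 = 8.

n = 8 days with total 56 crashes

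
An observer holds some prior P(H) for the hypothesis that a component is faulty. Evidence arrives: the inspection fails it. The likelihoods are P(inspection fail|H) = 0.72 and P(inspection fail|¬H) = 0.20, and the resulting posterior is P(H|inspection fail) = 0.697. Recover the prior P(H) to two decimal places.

In odds form, posterior odds = prior odds × likelihood ratio, so prior odds = posterior odds ÷ LR.
Posterior odds = 0.697/(1−0.697) = 2.3003. LR = 0.72/0.20 = 3.6000.
Prior odds = 2.3003/3.6000 = 0.6390, so P(H) = 0.6390/(1+0.6390) ≈ 0.39.

P(H) = 0.39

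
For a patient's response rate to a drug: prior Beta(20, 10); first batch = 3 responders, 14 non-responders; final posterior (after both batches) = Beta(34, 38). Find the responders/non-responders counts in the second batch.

Because Beta–binomial updating is additive in the counts, the combined data contributed (α_post−α_prior, β_post−β_prior) successes and failures.
Total across both batches: 34−20=14 responders, 38−10=28 non-responders.
Subtract the first batch: 14−3=11 responders and 28−14=14 non-responders.

11 responders and 14 non-responders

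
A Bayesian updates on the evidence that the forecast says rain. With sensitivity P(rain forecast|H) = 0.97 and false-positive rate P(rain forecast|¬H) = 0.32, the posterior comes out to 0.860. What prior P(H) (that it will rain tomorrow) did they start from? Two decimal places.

P(H) = 0.67

In odds form, posterior odds = prior odds × likelihood ratio, so prior odds = posterior odds ÷ LR.
Posterior odds = 0.860/(1−0.860) = 6.1429. LR = 0.97/0.32 = 3.0312.
Prior odds = 6.1429/3.0312 = 2.0266, so P(H) = 2.0266/(1+2.0266) ≈ 0.67.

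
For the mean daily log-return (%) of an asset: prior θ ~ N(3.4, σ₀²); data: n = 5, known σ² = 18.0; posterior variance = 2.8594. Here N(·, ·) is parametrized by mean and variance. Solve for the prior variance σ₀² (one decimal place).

For the Normal–Normal model with known σ², precisions add: τ_n = τ₀ + n/σ².
So 1/σ₀² = 1/2.8594 − 5/18.0 = 0.349724 − 0.277778 = 0.071946.
Hence σ₀² = 1/0.071946 ≈ 13.9.

σ₀² = 13.9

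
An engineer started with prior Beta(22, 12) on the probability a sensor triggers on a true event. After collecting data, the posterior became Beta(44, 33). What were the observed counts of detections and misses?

22 detections and 21 misses

Under Beta–binomial conjugacy the posterior parameters are (a+s, b+f).
Match parameters: s=44−22=22, f=33−12=21.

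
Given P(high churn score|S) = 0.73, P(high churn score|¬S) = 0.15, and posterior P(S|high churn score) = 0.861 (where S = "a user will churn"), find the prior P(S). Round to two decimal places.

P(S) = 0.56

Bayes' rule in odds form gives O(S|E) = O(S)·[P(E|S)/P(E|¬S)], hence O(S) = O(S|E)/LR.
Posterior odds = 0.861/(1−0.861) = 6.1942. LR = 0.73/0.15 = 4.8667.
Prior odds = 6.1942/4.8667 = 1.2728, so P(S) = 1.2728/(1+1.2728) ≈ 0.56.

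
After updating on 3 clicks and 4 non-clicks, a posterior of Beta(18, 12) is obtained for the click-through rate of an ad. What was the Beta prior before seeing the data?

A Beta(a, b) prior with s successes and f failures in binomial data gives a Beta(a+s, b+f) posterior.
So a = 18 − 3 = 15 and b = 12 − 4 = 8.

Beta(15, 8)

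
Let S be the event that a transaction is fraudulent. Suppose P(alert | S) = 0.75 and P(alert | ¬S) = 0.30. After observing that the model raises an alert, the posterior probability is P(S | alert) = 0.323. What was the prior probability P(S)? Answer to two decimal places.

Bayes' rule in odds form gives O(S|E) = O(S)·[P(E|S)/P(E|¬S)], hence O(S) = O(S|E)/LR.
Posterior odds = 0.323/(1−0.323) = 0.4771. LR = 0.75/0.30 = 2.5000.
Prior odds = 0.4771/2.5000 = 0.1908, so P(S) = 0.1908/(1+0.1908) ≈ 0.16.

P(S) = 0.16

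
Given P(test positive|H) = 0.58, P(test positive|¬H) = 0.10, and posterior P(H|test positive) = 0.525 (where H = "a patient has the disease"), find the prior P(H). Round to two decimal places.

In odds form, posterior odds = prior odds × likelihood ratio, so prior odds = posterior odds ÷ LR.
Posterior odds = 0.525/(1−0.525) = 1.1053. LR = 0.58/0.10 = 5.8000.
Prior odds = 1.1053/5.8000 = 0.1906, so P(H) = 0.1906/(1+0.1906) ≈ 0.16.

P(H) = 0.16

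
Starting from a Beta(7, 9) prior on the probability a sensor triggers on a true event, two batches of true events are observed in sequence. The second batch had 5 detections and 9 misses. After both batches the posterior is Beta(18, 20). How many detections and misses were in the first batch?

Sequential conjugate updates are equivalent to a single update on the pooled data, so total successes = posterior α − prior α and total failures = posterior β − prior β.
Total across both batches: 18−7=11 detections, 20−9=11 misses.
Subtract the second batch: 11−5=6 detections and 11−9=2 misses.

6 detections and 2 misses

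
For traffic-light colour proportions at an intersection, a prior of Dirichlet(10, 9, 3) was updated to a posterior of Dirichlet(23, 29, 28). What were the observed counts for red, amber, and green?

counts (13, 20, 25)

For a Dirichlet(α) prior with multinomial counts c, the posterior is Dirichlet(α + c) componentwise.
Counts are posterior − prior componentwise: 23−10=13, 29−9=20, 28−3=25.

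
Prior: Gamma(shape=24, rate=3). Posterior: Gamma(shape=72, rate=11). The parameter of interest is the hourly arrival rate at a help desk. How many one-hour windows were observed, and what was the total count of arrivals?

n = 8 one-hour windows with total 48 arrivals

Gamma–Poisson conjugacy: posterior shape = α + Σxᵢ, posterior rate = β + n.
Matching: Σxᵢ = 72 − 24 = 48 and n = 11 − 3 = 8.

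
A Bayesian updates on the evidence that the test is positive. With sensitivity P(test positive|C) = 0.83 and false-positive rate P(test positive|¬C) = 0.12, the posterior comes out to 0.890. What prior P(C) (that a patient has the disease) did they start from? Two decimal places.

P(C) = 0.54

Bayes' rule in odds form gives O(C|E) = O(C)·[P(E|C)/P(E|¬C)], hence O(C) = O(C|E)/LR.
Posterior odds = 0.890/(1−0.890) = 8.0909. LR = 0.83/0.12 = 6.9167.
Prior odds = 8.0909/6.9167 = 1.1698, so P(C) = 1.1698/(1+1.1698) ≈ 0.54.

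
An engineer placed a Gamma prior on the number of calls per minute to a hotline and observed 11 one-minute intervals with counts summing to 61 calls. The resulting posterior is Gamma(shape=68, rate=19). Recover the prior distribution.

A Gamma(α, β) prior (rate parametrization) on a Poisson rate with n observations summing to S gives posterior Gamma(α+S, β+n).
So α = 68 − 61 = 7 and β = 19 − 11 = 8.

Gamma(shape=7, rate=8)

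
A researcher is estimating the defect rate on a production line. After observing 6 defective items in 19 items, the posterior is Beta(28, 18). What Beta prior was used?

Beta(22, 5)

Under Beta–binomial conjugacy the posterior parameters are (α+s, β+f).
So α = 28 − 6 = 22 and β = 18 − 13 = 5.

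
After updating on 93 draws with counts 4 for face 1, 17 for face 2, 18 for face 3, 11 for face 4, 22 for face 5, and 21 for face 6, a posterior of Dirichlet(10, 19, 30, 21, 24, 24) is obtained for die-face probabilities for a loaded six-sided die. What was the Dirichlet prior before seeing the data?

Dirichlet(6, 2, 12, 10, 2, 3)

For a Dirichlet(α) prior with multinomial counts c, the posterior is Dirichlet(α + c) componentwise.
Subtract each count from the matching posterior parameter: 10−4=6, 19−17=2, 30−18=12, 21−11=10, 24−22=2, 24−21=3.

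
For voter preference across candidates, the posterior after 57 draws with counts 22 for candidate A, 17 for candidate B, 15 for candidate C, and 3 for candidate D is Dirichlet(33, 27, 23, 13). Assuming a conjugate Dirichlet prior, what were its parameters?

For a Dirichlet(α) prior with multinomial counts c, the posterior is Dirichlet(α + c) componentwise.
Subtract each count from the matching posterior parameter: 33−22=11, 27−17=10, 23−15=8, 13−3=10.

Dirichlet(11, 10, 8, 10)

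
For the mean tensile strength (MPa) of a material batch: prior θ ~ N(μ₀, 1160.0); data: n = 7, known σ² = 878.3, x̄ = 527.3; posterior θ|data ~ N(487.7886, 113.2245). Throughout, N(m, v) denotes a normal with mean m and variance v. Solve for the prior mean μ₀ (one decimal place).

With known observation variance, the Normal–Normal posterior has precision τ_n = τ₀ + n/σ² and mean μ_n = (τ₀μ₀ + (n/σ²)x̄)/τ_n.
Here τ₀ = 1/1160.0 = 0.000862 and τ_data = 7/878.3 = 0.007970, so τ_n = 0.008832.
Rearranging for μ₀: μ₀ = (μ_n·τ_n − τ_data·x̄)/τ₀ = (487.7886·0.008832 − 0.007970·527.3) / 0.000862 = 0.105568/0.000862 ≈ 122.5.

μ₀ = 122.5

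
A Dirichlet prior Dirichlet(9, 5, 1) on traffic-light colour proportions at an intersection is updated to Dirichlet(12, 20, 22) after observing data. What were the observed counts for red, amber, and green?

counts (3, 15, 21)

For a Dirichlet(α) prior with multinomial counts c, the posterior is Dirichlet(α + c) componentwise.
Counts are posterior − prior componentwise: 12−9=3, 20−5=15, 22−1=21.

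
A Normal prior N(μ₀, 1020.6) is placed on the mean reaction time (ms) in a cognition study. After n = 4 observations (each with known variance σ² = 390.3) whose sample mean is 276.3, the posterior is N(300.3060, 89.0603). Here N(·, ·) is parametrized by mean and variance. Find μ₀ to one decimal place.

μ₀ = 551.4

With known observation variance, the Normal–Normal posterior has precision τ_n = τ₀ + n/σ² and mean μ_n = (τ₀μ₀ + (n/σ²)x̄)/τ_n.
Here τ₀ = 1/1020.6 = 0.000980 and τ_data = 4/390.3 = 0.010249, so τ_n = 0.011229.
Rearranging for μ₀: μ₀ = (μ_n·τ_n − τ_data·x̄)/τ₀ = (300.3060·0.011229 − 0.010249·276.3) / 0.000980 = 0.540337/0.000980 ≈ 551.4.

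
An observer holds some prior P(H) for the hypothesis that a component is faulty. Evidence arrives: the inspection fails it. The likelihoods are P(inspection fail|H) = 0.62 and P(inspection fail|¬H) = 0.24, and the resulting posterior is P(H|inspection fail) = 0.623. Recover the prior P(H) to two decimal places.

P(H) = 0.39

Bayes' rule in odds form gives O(H|E) = O(H)·[P(E|H)/P(E|¬H)], hence O(H) = O(H|E)/LR.
Posterior odds = 0.623/(1−0.623) = 1.6525. LR = 0.62/0.24 = 2.5833.
Prior odds = 1.6525/2.5833 = 0.6397, so P(H) = 0.6397/(1+0.6397) ≈ 0.39.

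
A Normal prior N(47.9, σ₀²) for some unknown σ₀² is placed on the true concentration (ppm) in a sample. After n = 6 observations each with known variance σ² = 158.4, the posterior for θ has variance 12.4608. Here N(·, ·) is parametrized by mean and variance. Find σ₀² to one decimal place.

σ₀² = 23.6

For the Normal–Normal model with known σ², precisions add: τ_n = τ₀ + n/σ².
So 1/σ₀² = 1/12.4608 − 6/158.4 = 0.080252 − 0.037879 = 0.042373.
Hence σ₀² = 1/0.042373 ≈ 23.6.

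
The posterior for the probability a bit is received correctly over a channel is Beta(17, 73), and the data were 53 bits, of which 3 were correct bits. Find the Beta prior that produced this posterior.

Under Beta–binomial conjugacy the posterior parameters are (α+s, β+f).
So α = 17 − 3 = 14 and β = 73 − 50 = 23.

Beta(14, 23)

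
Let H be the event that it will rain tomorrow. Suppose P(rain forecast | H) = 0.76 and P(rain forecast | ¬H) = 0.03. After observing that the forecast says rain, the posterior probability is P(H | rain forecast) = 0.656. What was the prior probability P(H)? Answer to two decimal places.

P(H) = 0.07

Bayes' rule in odds form gives O(H|E) = O(H)·[P(E|H)/P(E|¬H)], hence O(H) = O(H|E)/LR.
Posterior odds = 0.656/(1−0.656) = 1.9070. LR = 0.76/0.03 = 25.3333.
Prior odds = 1.9070/25.3333 = 0.0753, so P(H) = 0.0753/(1+0.0753) ≈ 0.07.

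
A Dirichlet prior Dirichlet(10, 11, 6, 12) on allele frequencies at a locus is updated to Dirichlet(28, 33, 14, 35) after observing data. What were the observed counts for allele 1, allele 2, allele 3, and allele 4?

For a Dirichlet(α) prior with multinomial counts c, the posterior is Dirichlet(α + c) componentwise.
Counts are posterior − prior componentwise: 28−10=18, 33−11=22, 14−6=8, 35−12=23.

counts (18, 22, 8, 23)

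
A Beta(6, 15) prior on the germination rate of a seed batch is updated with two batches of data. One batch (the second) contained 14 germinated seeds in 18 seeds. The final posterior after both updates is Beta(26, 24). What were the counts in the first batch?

6 germinated seeds and 5 non-germinating seeds

Sequential conjugate updates are equivalent to a single update on the pooled data, so total successes = posterior α − prior α and total failures = posterior β − prior β.
Total across both batches: 26−6=20 germinated seeds, 24−15=9 non-germinating seeds.
Subtract the second batch: 20−14=6 germinated seeds and 9−4=5 non-germinating seeds.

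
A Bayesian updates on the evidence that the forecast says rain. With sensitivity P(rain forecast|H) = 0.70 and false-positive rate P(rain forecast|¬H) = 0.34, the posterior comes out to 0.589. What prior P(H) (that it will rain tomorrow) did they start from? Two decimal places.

P(H) = 0.41

Bayes' rule in odds form gives O(H|E) = O(H)·[P(E|H)/P(E|¬H)], hence O(H) = O(H|E)/LR.
Posterior odds = 0.589/(1−0.589) = 1.4331. LR = 0.70/0.34 = 2.0588.
Prior odds = 1.4331/2.0588 = 0.6961, so P(H) = 0.6961/(1+0.6961) ≈ 0.41.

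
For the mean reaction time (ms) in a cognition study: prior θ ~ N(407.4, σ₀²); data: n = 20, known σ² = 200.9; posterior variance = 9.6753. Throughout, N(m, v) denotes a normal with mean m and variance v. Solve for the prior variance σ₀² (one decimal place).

For the Normal–Normal model with known σ², precisions add: τ_n = τ₀ + n/σ².
So 1/σ₀² = 1/9.6753 − 20/200.9 = 0.103356 − 0.099552 = 0.003804.
Hence σ₀² = 1/0.003804 ≈ 262.9.

σ₀² = 262.9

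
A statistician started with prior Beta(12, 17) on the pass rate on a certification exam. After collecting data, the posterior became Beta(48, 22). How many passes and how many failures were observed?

36 passes and 5 failures

Under Beta–binomial conjugacy the posterior parameters are (α+s, β+f).
So s = 48 − 12 = 36 and f = 22 − 17 = 5.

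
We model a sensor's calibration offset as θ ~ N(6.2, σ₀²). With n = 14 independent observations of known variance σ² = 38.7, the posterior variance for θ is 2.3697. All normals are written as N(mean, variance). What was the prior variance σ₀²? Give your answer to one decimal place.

Posterior precision equals prior precision plus data precision: 1/σ_n² = 1/σ₀² + n/σ².
So 1/σ₀² = 1/2.3697 − 14/38.7 = 0.421994 − 0.361757 = 0.060237.
Hence σ₀² = 1/0.060237 ≈ 16.6.

σ₀² = 16.6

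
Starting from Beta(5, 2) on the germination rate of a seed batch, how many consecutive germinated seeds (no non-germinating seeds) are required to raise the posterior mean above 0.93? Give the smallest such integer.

k = 22

After k germinated seeds and 0 non-germinating seeds the posterior is Beta(5+k, 2), with mean (5+k)/(5+2+k).
Set (5+k)/(7+k) > 0.93 and solve: k > (0.93·7 − 5)/(1 − 0.93) = 21.571.
The smallest integer exceeding 21.571 is 22, and checking k=22: (27)/(29) = 0.9310 > 0.93.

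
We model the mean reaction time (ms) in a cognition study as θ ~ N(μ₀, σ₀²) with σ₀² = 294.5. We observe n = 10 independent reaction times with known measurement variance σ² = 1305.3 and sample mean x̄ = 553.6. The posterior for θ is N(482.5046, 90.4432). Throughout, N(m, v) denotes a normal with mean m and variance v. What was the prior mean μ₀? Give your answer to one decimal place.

With known observation variance, the Normal–Normal posterior has precision τ_n = τ₀ + n/σ² and mean μ_n = (τ₀μ₀ + (n/σ²)x̄)/τ_n.
Here τ₀ = 1/294.5 = 0.003396 and τ_data = 10/1305.3 = 0.007661, so τ_n = 0.011057.
Rearranging for μ₀: μ₀ = (μ_n·τ_n − τ_data·x̄)/τ₀ = (482.5046·0.011057 − 0.007661·553.6) / 0.003396 = 1.093924/0.003396 ≈ 322.1.

μ₀ = 322.1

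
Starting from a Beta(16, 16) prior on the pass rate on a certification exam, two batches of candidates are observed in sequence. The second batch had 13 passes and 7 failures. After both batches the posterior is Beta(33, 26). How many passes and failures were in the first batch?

Because Beta–binomial updating is additive in the counts, the combined data contributed (α_post−α_prior, β_post−β_prior) successes and failures.
Total across both batches: 33−16=17 passes, 26−16=10 failures.
Subtract the second batch: 17−13=4 passes and 10−7=3 failures.

4 passes and 3 failures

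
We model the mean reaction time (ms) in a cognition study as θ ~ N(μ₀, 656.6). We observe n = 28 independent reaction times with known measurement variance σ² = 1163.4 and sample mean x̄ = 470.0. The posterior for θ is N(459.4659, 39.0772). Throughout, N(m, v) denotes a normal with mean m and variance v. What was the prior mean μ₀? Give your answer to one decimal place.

The posterior mean is a precision-weighted average: μ_n = (τ₀μ₀ + τ_data·x̄)/(τ₀+τ_data), with τ₀=1/σ₀² and τ_data=n/σ².
Here τ₀ = 1/656.6 = 0.001523 and τ_data = 28/1163.4 = 0.024067, so τ_n = 0.025590.
Rearranging for μ₀: μ₀ = (μ_n·τ_n − τ_data·x̄)/τ₀ = (459.4659·0.025590 − 0.024067·470.0) / 0.001523 = 0.446242/0.001523 ≈ 293.0.

μ₀ = 293.0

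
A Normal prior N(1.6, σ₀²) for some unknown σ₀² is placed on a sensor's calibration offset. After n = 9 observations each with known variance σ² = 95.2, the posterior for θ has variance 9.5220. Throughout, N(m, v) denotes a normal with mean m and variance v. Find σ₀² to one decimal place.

For the Normal–Normal model with known σ², precisions add: τ_n = τ₀ + n/σ².
So 1/σ₀² = 1/9.5220 − 9/95.2 = 0.105020 − 0.094538 = 0.010482.
Hence σ₀² = 1/0.010482 ≈ 95.4.

σ₀² = 95.4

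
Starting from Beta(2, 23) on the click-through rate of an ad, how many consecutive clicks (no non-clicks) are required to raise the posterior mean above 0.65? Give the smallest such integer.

After k clicks and 0 non-clicks the posterior is Beta(2+k, 23), with mean (2+k)/(2+23+k).
Set (2+k)/(25+k) > 0.65 and solve: k > (0.65·25 − 2)/(1 − 0.65) = 40.714.
The smallest integer exceeding 40.714 is 41, and checking k=41: (43)/(66) = 0.6515 > 0.65.

k = 41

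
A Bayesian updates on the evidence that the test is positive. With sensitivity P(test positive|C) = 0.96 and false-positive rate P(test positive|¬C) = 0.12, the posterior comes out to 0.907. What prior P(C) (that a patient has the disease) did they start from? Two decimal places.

In odds form, posterior odds = prior odds × likelihood ratio, so prior odds = posterior odds ÷ LR.
Posterior odds = 0.907/(1−0.907) = 9.7527. LR = 0.96/0.12 = 8.0000.
Prior odds = 9.7527/8.0000 = 1.2191, so P(C) = 1.2191/(1+1.2191) ≈ 0.55.

P(C) = 0.55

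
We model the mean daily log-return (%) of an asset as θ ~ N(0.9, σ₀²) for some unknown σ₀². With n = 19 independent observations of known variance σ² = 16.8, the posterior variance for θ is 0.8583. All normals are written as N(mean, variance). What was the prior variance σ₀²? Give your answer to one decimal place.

Posterior precision equals prior precision plus data precision: 1/σ_n² = 1/σ₀² + n/σ².
So 1/σ₀² = 1/0.8583 − 19/16.8 = 1.165094 − 1.130952 = 0.034142.
Hence σ₀² = 1/0.034142 ≈ 29.3.

σ₀² = 29.3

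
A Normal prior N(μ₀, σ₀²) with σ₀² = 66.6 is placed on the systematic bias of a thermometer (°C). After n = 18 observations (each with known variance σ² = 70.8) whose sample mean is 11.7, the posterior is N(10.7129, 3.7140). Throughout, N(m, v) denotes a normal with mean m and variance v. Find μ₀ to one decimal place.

With known observation variance, the Normal–Normal posterior has precision τ_n = τ₀ + n/σ² and mean μ_n = (τ₀μ₀ + (n/σ²)x̄)/τ_n.
Here τ₀ = 1/66.6 = 0.015015 and τ_data = 18/70.8 = 0.254237, so τ_n = 0.269252.
Rearranging for μ₀: μ₀ = (μ_n·τ_n − τ_data·x̄)/τ₀ = (10.7129·0.269252 − 0.254237·11.7) / 0.015015 = -0.090103/0.015015 ≈ -6.0.

μ₀ = -6.0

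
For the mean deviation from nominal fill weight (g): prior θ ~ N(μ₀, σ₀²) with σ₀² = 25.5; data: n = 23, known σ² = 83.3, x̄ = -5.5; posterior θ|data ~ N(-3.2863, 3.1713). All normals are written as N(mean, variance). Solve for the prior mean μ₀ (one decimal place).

The posterior mean is a precision-weighted average: μ_n = (τ₀μ₀ + τ_data·x̄)/(τ₀+τ_data), with τ₀=1/σ₀² and τ_data=n/σ².
Here τ₀ = 1/25.5 = 0.039216 and τ_data = 23/83.3 = 0.276110, so τ_n = 0.315326.
Rearranging for μ₀: μ₀ = (μ_n·τ_n − τ_data·x̄)/τ₀ = (-3.2863·0.315326 − 0.276110·-5.5) / 0.039216 = 0.482349/0.039216 ≈ 12.3.

μ₀ = 12.3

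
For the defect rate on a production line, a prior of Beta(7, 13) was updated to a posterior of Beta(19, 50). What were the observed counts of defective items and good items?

A Beta(α, β) prior with s successes and f failures in binomial data gives a Beta(α+s, β+f) posterior.
Match parameters: s=19−7=12, f=50−13=37.

12 defective items and 37 good items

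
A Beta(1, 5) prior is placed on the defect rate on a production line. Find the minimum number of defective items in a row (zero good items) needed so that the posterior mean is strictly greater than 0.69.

k = 11

After k defective items and 0 good items the posterior is Beta(1+k, 5), with mean (1+k)/(1+5+k).
Set (1+k)/(6+k) > 0.69 and solve: k > (0.69·6 − 1)/(1 − 0.69) = 10.129.
The smallest integer exceeding 10.129 is 11, and checking k=11: (12)/(17) = 0.7059 > 0.69.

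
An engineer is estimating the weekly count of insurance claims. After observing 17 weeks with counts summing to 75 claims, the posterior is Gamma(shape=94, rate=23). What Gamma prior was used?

Gamma(shape=19, rate=6)

Gamma–Poisson conjugacy: posterior shape = α + Σxᵢ, posterior rate = β + n.
So α = 94 − 75 = 19 and β = 23 − 17 = 6.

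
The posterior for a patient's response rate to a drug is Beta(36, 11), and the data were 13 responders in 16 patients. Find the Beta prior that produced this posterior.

Beta(23, 8)

A Beta(a, b) prior with s successes and f failures in binomial data gives a Beta(a+s, b+f) posterior.
So a = 36 − 13 = 23 and b = 11 − 3 = 8.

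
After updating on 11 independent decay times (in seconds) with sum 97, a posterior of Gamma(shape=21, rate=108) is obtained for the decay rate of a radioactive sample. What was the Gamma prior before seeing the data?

Gamma(shape=10, rate=11)

Gamma–exponential conjugacy: posterior shape = α + n, posterior rate = β + Σtᵢ.
So α = 21 − 11 = 10 and β = 108 − 97 = 11.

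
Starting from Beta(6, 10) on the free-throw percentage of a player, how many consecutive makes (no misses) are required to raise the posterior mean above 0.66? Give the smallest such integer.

k = 14

After k makes and 0 misses the posterior is Beta(6+k, 10), with mean (6+k)/(6+10+k).
Set (6+k)/(16+k) > 0.66 and solve: k > (0.66·16 − 6)/(1 − 0.66) = 13.412.
The smallest integer exceeding 13.412 is 14.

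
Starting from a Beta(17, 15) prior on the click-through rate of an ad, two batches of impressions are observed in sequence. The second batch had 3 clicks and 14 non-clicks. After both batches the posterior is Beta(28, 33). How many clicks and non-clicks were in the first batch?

Because Beta–binomial updating is additive in the counts, the combined data contributed (α_post−α_prior, β_post−β_prior) successes and failures.
Total across both batches: 28−17=11 clicks, 33−15=18 non-clicks.
Subtract the second batch: 11−3=8 clicks and 18−14=4 non-clicks.

8 clicks and 4 non-clicks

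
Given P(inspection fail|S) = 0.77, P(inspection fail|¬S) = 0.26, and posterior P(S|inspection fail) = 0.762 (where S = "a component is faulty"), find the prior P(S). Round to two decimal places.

Bayes' rule in odds form gives O(S|E) = O(S)·[P(E|S)/P(E|¬S)], hence O(S) = O(S|E)/LR.
Posterior odds = 0.762/(1−0.762) = 3.2017. LR = 0.77/0.26 = 2.9615.
Prior odds = 3.2017/2.9615 = 1.0811, so P(S) = 1.0811/(1+1.0811) ≈ 0.52.

P(S) = 0.52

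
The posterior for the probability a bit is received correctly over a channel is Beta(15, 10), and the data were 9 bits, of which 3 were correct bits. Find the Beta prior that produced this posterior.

Beta is conjugate to the binomial likelihood: posterior = Beta(a+s, b+f).
Subtract the data counts: 15−3=12, 10−6=4.

Beta(12, 4)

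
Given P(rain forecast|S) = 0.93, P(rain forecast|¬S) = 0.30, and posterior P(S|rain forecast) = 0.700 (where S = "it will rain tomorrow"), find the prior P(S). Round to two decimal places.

Bayes' rule in odds form gives O(S|E) = O(S)·[P(E|S)/P(E|¬S)], hence O(S) = O(S|E)/LR.
Posterior odds = 0.700/(1−0.700) = 2.3333. LR = 0.93/0.30 = 3.1000.
Prior odds = 2.3333/3.1000 = 0.7527, so P(S) = 0.7527/(1+0.7527) ≈ 0.43.

P(S) = 0.43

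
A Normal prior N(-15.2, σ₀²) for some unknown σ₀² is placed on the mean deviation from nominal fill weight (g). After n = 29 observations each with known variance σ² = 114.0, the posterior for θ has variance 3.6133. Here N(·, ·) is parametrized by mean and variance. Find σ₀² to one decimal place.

σ₀² = 44.7

Posterior precision equals prior precision plus data precision: 1/σ_n² = 1/σ₀² + n/σ².
So 1/σ₀² = 1/3.6133 − 29/114.0 = 0.276755 − 0.254386 = 0.022369.
Hence σ₀² = 1/0.022369 ≈ 44.7.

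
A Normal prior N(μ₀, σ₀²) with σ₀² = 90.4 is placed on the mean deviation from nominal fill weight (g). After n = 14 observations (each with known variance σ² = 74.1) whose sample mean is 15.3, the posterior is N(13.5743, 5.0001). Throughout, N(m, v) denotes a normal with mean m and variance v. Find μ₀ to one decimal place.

With known observation variance, the Normal–Normal posterior has precision τ_n = τ₀ + n/σ² and mean μ_n = (τ₀μ₀ + (n/σ²)x̄)/τ_n.
Here τ₀ = 1/90.4 = 0.011062 and τ_data = 14/74.1 = 0.188934, so τ_n = 0.199996.
Rearranging for μ₀: μ₀ = (μ_n·τ_n − τ_data·x̄)/τ₀ = (13.5743·0.199996 − 0.188934·15.3) / 0.011062 = -0.175884/0.011062 ≈ -15.9.

μ₀ = -15.9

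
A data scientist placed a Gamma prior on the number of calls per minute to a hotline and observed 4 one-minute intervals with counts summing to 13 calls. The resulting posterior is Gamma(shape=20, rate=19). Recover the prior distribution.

A Gamma(α, β) prior (rate parametrization) on a Poisson rate with n observations summing to S gives posterior Gamma(α+S, β+n).
So α = 20 − 13 = 7 and β = 19 − 4 = 15.

Gamma(shape=7, rate=15)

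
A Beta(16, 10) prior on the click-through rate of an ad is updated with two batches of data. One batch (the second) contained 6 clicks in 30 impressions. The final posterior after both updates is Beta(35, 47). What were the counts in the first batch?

13 clicks and 13 non-clicks

Because Beta–binomial updating is additive in the counts, the combined data contributed (α_post−α_prior, β_post−β_prior) successes and failures.
Total across both batches: 35−16=19 clicks, 47−10=37 non-clicks.
Subtract the second batch: 19−6=13 clicks and 37−24=13 non-clicks.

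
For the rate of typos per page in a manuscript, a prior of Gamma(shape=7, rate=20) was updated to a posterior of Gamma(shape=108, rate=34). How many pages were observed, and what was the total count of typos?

n = 14 pages with total 101 typos

Gamma–Poisson conjugacy: posterior shape = α + Σxᵢ, posterior rate = β + n.
Matching: Σxᵢ = 108 − 7 = 101 and n = 34 − 20 = 14.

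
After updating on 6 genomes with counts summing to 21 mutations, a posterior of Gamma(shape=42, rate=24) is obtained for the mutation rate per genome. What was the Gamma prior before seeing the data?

Gamma(shape=21, rate=18)

Gamma–Poisson conjugacy: posterior shape = α + Σxᵢ, posterior rate = β + n.
So α = 42 − 21 = 21 and β = 24 − 6 = 18.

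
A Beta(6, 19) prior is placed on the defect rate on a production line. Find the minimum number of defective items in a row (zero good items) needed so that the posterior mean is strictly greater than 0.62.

k = 26

After k defective items and 0 good items the posterior is Beta(6+k, 19), with mean (6+k)/(6+19+k).
Set (6+k)/(25+k) > 0.62 and solve: k > (0.62·25 − 6)/(1 − 0.62) = 25.000.
The smallest integer exceeding 25.000 is 26.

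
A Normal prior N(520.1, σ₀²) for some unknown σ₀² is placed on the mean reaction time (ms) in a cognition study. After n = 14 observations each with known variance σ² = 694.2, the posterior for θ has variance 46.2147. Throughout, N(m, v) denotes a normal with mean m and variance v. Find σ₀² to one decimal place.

For the Normal–Normal model with known σ², precisions add: τ_n = τ₀ + n/σ².
So 1/σ₀² = 1/46.2147 − 14/694.2 = 0.021638 − 0.020167 = 0.001471.
Hence σ₀² = 1/0.001471 ≈ 679.8.

σ₀² = 679.8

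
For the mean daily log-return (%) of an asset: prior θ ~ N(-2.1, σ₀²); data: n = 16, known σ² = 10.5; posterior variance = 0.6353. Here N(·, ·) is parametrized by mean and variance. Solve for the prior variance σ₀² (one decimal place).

Posterior precision equals prior precision plus data precision: 1/σ_n² = 1/σ₀² + n/σ².
So 1/σ₀² = 1/0.6353 − 16/10.5 = 1.574059 − 1.523810 = 0.050249.
Hence σ₀² = 1/0.050249 ≈ 19.9.

σ₀² = 19.9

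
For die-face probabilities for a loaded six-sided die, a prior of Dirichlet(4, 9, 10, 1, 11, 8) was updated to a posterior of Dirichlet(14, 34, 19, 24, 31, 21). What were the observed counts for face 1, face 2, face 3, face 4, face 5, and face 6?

counts (10, 25, 9, 23, 20, 13)

For a Dirichlet(α) prior with multinomial counts c, the posterior is Dirichlet(α + c) componentwise.
Counts are posterior − prior componentwise: 14−4=10, 34−9=25, 19−10=9, 24−1=23, 31−11=20, 21−8=13.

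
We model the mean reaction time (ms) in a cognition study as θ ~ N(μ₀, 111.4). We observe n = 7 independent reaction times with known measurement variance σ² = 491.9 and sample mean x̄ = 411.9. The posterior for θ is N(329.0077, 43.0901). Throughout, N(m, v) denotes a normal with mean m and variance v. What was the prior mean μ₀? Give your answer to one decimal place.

μ₀ = 197.6

The posterior mean is a precision-weighted average: μ_n = (τ₀μ₀ + τ_data·x̄)/(τ₀+τ_data), with τ₀=1/σ₀² and τ_data=n/σ².
Here τ₀ = 1/111.4 = 0.008977 and τ_data = 7/491.9 = 0.014231, so τ_n = 0.023208.
Rearranging for μ₀: μ₀ = (μ_n·τ_n − τ_data·x̄)/τ₀ = (329.0077·0.023208 − 0.014231·411.9) / 0.008977 = 1.773862/0.008977 ≈ 197.6.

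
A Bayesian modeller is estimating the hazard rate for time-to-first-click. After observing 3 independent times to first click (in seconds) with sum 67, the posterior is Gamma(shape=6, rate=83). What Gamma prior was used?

For an exponential likelihood with a Gamma(α, β) prior on the rate, n observations with total T give posterior Gamma(α+n, β+T).
So α = 6 − 3 = 3 and β = 83 − 67 = 16.

Gamma(shape=3, rate=16)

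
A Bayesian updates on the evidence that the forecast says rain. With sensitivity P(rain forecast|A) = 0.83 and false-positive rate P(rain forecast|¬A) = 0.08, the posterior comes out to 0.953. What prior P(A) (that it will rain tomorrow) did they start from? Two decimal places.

Bayes' rule in odds form gives O(A|E) = O(A)·[P(E|A)/P(E|¬A)], hence O(A) = O(A|E)/LR.
Posterior odds = 0.953/(1−0.953) = 20.2766. LR = 0.83/0.08 = 10.3750.
Prior odds = 20.2766/10.3750 = 1.9544, so P(A) = 1.9544/(1+1.9544) ≈ 0.66.

P(A) = 0.66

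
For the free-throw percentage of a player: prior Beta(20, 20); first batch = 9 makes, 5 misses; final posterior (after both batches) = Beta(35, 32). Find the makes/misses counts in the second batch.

Because Beta–binomial updating is additive in the counts, the combined data contributed (α_post−α_prior, β_post−β_prior) successes and failures.
Total across both batches: 35−20=15 makes, 32−20=12 misses.
Subtract the first batch: 15−9=6 makes and 12−5=7 misses.

6 makes and 7 misses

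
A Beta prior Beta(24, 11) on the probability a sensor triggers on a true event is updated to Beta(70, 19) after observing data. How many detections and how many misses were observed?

Beta is conjugate to the binomial likelihood: posterior = Beta(a+s, b+f).
So s = 70 − 24 = 46 and f = 19 − 11 = 8.

46 detections and 8 misses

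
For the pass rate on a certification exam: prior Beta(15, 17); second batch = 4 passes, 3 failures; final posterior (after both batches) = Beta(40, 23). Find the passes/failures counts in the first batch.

Sequential conjugate updates are equivalent to a single update on the pooled data, so total successes = posterior α − prior α and total failures = posterior β − prior β.
Total across both batches: 40−15=25 passes, 23−17=6 failures.
Subtract the second batch: 25−4=21 passes and 6−3=3 failures.

21 passes and 3 failures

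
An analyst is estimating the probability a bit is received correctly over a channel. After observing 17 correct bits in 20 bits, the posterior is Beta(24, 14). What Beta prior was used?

Beta(7, 11)

A Beta(α, β) prior with s successes and f failures in binomial data gives a Beta(α+s, β+f) posterior.
Subtract the data counts: 24−17=7, 14−3=11.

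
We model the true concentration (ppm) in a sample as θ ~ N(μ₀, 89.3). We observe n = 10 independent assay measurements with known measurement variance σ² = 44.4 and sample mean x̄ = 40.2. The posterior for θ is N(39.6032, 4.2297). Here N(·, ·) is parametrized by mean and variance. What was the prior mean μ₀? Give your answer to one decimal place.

μ₀ = 27.6

With known observation variance, the Normal–Normal posterior has precision τ_n = τ₀ + n/σ² and mean μ_n = (τ₀μ₀ + (n/σ²)x̄)/τ_n.
Here τ₀ = 1/89.3 = 0.011198 and τ_data = 10/44.4 = 0.225225, so τ_n = 0.236423.
Rearranging for μ₀: μ₀ = (μ_n·τ_n − τ_data·x̄)/τ₀ = (39.6032·0.236423 − 0.225225·40.2) / 0.011198 = 0.309062/0.011198 ≈ 27.6.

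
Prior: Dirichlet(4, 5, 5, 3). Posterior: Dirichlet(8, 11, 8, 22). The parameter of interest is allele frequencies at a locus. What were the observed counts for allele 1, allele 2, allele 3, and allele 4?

counts (4, 6, 3, 19)

For a Dirichlet(α) prior with multinomial counts c, the posterior is Dirichlet(α + c) componentwise.
Counts are posterior − prior componentwise: 8−4=4, 11−5=6, 8−5=3, 22−3=19.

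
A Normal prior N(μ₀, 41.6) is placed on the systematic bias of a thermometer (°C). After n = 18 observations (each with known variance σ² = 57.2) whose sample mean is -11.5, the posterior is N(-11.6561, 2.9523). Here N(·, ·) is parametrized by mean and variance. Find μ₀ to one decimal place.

The posterior mean is a precision-weighted average: μ_n = (τ₀μ₀ + τ_data·x̄)/(τ₀+τ_data), with τ₀=1/σ₀² and τ_data=n/σ².
Here τ₀ = 1/41.6 = 0.024038 and τ_data = 18/57.2 = 0.314685, so τ_n = 0.338723.
Rearranging for μ₀: μ₀ = (μ_n·τ_n − τ_data·x̄)/τ₀ = (-11.6561·0.338723 − 0.314685·-11.5) / 0.024038 = -0.329312/0.024038 ≈ -13.7.

μ₀ = -13.7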